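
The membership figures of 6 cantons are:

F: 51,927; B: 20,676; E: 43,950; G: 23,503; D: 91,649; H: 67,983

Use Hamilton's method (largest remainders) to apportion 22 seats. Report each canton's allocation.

F 4, B 1, E 3, G 2, D 7, H 5

Standard divisor: 299688 ÷ 22 ≈ 13622.182.
Standard quotas: F 3.8119, B 1.5178, E 3.2264, G 1.7253, D 6.7279, H 4.9906.
Lower quotas: F 3, B 1, E 3, G 1, D 6, H 4 (sum 18, leaving 4 seats).
Remainders in descending order: H 0.9906, F 0.8119, D 0.7279, G 0.7253, B 0.5178, E 0.2264.
The surplus seats go to H, F, D, G.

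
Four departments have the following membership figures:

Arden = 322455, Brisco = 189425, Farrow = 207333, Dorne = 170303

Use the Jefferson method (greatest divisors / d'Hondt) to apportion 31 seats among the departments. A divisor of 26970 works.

With modified divisor 26970: modified quotas Arden 11.956, Brisco 7.024, Farrow 7.688, Dorne 6.315.
Rounding down: Arden 11, Brisco 7, Farrow 7, Dorne 6 (total 31).

Arden 11, Brisco 7, Farrow 7, Dorne 6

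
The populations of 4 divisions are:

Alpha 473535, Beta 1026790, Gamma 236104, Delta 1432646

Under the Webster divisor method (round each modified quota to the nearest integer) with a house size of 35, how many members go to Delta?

Standard divisor 3169075/35 ≈ 90545; standard quotas: Alpha 5.230, Beta 11.340, Gamma 2.608, Delta 15.822.
Rounding to the nearest integer gives Alpha 5, Beta 11, Gamma 3, Delta 16 — total 35, matching the house size, so no adjustment is needed.
Delta receives 16.

16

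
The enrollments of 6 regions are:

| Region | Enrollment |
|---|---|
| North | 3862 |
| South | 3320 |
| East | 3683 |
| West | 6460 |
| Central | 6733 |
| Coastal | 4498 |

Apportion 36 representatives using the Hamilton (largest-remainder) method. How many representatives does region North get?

5

The standard divisor is 28556/36 ≈ 793.222.
Standard quotas: North 4.8687, South 4.1855, East 4.6431, West 8.1440, Central 8.4882, Coastal 5.6705.
Lower quotas: North 4, South 4, East 4, West 8, Central 8, Coastal 5 (sum 33, leaving 3 seats).
Remainders in descending order: North 0.8687, Coastal 0.6705, East 0.6431, Central 0.4882, South 0.1855, West 0.1440.
Largest remainders: North, Coastal, East receive the extra seats.
North receives 5.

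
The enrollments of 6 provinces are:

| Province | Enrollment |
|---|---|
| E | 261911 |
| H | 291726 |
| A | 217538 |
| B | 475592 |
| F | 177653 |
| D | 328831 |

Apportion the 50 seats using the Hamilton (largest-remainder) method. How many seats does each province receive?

E 8, H 8, A 6, B 14, F 5, D 9

Total 1753251; standard divisor 1753251/50 ≈ 35065.02.
Standard quotas: E 7.4693, H 8.3196, A 6.2038, B 13.5631, F 5.0664, D 9.3778.
Lower quotas: E 7, H 8, A 6, B 13, F 5, D 9 (sum 48, leaving 2 seats).
Remainders in descending order: B 0.5631, E 0.4693, D 0.3778, H 0.3196, A 0.2038, F 0.0664.
Largest remainders: B, E receive the extra seats.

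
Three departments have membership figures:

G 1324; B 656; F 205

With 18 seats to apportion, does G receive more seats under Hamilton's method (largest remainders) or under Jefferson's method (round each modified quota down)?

Jefferson

Hamilton: G 11, B 5, F 2.
Jefferson: G 12, B 5, F 1.
G gets 11 under Hamilton and 12 under Jefferson.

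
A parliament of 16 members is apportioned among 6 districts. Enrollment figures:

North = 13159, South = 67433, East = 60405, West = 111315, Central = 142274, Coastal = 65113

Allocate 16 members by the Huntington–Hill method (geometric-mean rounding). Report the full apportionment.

With divisor 29671: modified quotas North 0.443, South 2.273, East 2.036, West 3.752, Central 4.795, Coastal 2.194.
Geometric-mean thresholds: North (min 1), South √(2·3)=2.449, East √(2·3)=2.449, West √(3·4)=3.464, Central √(4·5)=4.472, Coastal √(2·3)=2.449.
Each quota rounded against its threshold gives North 1, South 2, East 2, West 4, Central 5, Coastal 2 (total 16).

North 1; South 2; East 2; West 4; Central 5; Coastal 2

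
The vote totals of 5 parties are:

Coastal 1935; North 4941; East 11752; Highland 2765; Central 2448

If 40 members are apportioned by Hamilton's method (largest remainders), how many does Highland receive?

The standard divisor is 23841/40 ≈ 596.025.
Standard quotas: Coastal 3.2465, North 8.2899, East 19.7173, Highland 4.6391, Central 4.1072.
Lower quotas: Coastal 3, North 8, East 19, Highland 4, Central 4 (sum 38, leaving 2 seats).
Remainders in descending order: East 0.7173, Highland 0.6391, North 0.2899, Coastal 0.2465, Central 0.1072.
Largest remainders: East, Highland receive the extra seats.
Highland receives 5.

5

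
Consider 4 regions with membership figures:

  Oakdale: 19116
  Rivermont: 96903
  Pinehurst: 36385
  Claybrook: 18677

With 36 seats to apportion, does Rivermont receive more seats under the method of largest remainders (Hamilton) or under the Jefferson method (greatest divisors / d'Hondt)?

Hamilton: Oakdale 4, Rivermont 20, Pinehurst 8, Claybrook 4.
Jefferson: Oakdale 4, Rivermont 21, Pinehurst 7, Claybrook 4.
Rivermont gets 20 under Hamilton and 21 under Jefferson.

Jefferson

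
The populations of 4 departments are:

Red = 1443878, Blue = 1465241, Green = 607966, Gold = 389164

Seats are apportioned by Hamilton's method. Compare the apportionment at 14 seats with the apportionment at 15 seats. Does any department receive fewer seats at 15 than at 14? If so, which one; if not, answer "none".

At 14 seats: Red 5, Blue 5, Green 2, Gold 2.
At 15 seats: Red 6, Blue 6, Green 2, Gold 1.
Gold drops from 2 to 1.

Gold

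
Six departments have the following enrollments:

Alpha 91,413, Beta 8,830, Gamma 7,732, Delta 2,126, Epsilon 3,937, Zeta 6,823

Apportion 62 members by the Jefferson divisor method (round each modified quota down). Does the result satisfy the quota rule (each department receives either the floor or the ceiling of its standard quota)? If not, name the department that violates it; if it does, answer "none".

Standard quotas: Alpha 46.894, Beta 4.530, Gamma 3.966, Delta 1.091, Epsilon 2.020, Zeta 3.500.
Jefferson allocation: Alpha 48, Beta 4, Gamma 4, Delta 1, Epsilon 2, Zeta 3.
Alpha has quota 46.894 (lower 46, upper 47) but receives 48 — outside the quota interval.

Alpha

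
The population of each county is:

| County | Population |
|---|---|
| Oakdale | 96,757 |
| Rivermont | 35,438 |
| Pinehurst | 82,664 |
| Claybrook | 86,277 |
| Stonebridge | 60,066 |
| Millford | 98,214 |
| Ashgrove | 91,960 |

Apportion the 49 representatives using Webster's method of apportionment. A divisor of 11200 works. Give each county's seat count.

Oakdale: 9; Rivermont: 3; Pinehurst: 7; Claybrook: 8; Stonebridge: 5; Millford: 9; Ashgrove: 8

With modified divisor 11200: modified quotas Oakdale 8.639, Rivermont 3.164, Pinehurst 7.381, Claybrook 7.703, Stonebridge 5.363, Millford 8.769, Ashgrove 8.211.
Rounding to the nearest integer: Oakdale 9, Rivermont 3, Pinehurst 7, Claybrook 8, Stonebridge 5, Millford 9, Ashgrove 8 (total 49).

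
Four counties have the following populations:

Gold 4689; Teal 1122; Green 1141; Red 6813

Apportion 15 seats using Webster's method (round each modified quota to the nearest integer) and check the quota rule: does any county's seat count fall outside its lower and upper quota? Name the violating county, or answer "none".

Standard quotas: Gold 5.110, Teal 1.223, Green 1.243, Red 7.424.
Webster allocation: Gold 5, Teal 1, Green 1, Red 8.
Every allocation lies between the lower and upper quota.

none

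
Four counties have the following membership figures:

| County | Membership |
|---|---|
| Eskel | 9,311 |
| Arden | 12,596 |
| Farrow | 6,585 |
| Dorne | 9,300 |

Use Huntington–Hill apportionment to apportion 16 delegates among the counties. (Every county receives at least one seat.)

Eskel=4, Arden=5, Farrow=3, Dorne=4

With divisor 2492: modified quotas Eskel 3.736, Arden 5.055, Farrow 2.642, Dorne 3.732.
Geometric-mean thresholds: Eskel √(3·4)=3.464, Arden √(5·6)=5.477, Farrow √(2·3)=2.449, Dorne √(3·4)=3.464.
Each quota rounded against its threshold gives Eskel 4, Arden 5, Farrow 3, Dorne 4 (total 16).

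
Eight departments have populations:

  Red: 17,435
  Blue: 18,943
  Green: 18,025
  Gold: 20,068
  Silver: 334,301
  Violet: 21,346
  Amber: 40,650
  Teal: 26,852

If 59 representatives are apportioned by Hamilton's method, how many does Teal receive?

3

The standard divisor is 497620/59 ≈ 8434.237.
Standard quotas: Red 2.0672, Blue 2.2460, Green 2.1371, Gold 2.3793, Silver 39.6362, Violet 2.5309, Amber 4.8196, Teal 3.1837.
Lower quotas: Red 2, Blue 2, Green 2, Gold 2, Silver 39, Violet 2, Amber 4, Teal 3 (sum 56, leaving 3 seats).
Remainders in descending order: Amber 0.8196, Silver 0.6362, Violet 0.5309, Gold 0.3793, Blue 0.2460, Teal 0.1837, Green 0.1371, Red 0.0672.
The surplus seats go to Amber, Silver, Violet.
Teal receives 3.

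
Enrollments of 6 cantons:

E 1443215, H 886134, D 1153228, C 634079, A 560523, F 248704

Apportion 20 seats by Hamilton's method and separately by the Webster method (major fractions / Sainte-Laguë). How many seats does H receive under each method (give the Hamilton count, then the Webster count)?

Hamilton: E 6, H 4, D 5, C 2, A 2, F 1.
Webster: E 6, H 3, D 5, C 3, A 2, F 1.
H gets 4 under Hamilton and 3 under Webster.

4 and 3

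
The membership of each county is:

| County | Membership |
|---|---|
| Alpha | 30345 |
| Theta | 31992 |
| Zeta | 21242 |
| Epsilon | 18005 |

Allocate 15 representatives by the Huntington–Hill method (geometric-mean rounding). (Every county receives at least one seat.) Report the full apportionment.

With divisor 6969: modified quotas Alpha 4.354, Theta 4.591, Zeta 3.048, Epsilon 2.584.
Geometric-mean thresholds: Alpha √(4·5)=4.472, Theta √(4·5)=4.472, Zeta √(3·4)=3.464, Epsilon √(2·3)=2.449.
Each quota rounded against its threshold gives Alpha 4, Theta 5, Zeta 3, Epsilon 3 (total 15).

Alpha: 4, Theta: 5, Zeta: 3, Epsilon: 3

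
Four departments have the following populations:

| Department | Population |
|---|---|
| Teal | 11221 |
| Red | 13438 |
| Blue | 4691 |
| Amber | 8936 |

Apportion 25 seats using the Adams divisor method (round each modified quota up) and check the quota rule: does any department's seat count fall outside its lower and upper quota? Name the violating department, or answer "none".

Standard quotas: Teal 7.327, Red 8.775, Blue 3.063, Amber 5.835.
Adams allocation: Teal 7, Red 9, Blue 3, Amber 6.
Every allocation lies between the lower and upper quota.

none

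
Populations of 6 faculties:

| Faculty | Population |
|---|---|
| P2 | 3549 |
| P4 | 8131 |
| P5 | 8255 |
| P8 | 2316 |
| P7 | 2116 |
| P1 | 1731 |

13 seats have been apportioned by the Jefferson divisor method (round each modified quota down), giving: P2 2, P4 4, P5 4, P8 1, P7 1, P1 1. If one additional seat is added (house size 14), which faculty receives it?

P5

Priority for the next seat is population ÷ (current seats + 1).
Priorities: P2 1183.000, P4 1626.200, P5 1651.000, P8 1158.000, P7 1058.000, P1 865.500.
Highest priority: P5.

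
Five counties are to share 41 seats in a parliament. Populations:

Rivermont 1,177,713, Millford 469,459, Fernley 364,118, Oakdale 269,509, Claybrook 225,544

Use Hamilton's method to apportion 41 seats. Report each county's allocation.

Standard divisor: 2506343 ÷ 41 ≈ 61130.317.
Standard quotas: Rivermont 19.2656, Millford 7.6796, Fernley 5.9564, Oakdale 4.4088, Claybrook 3.6896.
Lower quotas: Rivermont 19, Millford 7, Fernley 5, Oakdale 4, Claybrook 3 (sum 38, leaving 3 seats).
Remainders in descending order: Fernley 0.9564, Claybrook 0.6896, Millford 0.6796, Oakdale 0.4088, Rivermont 0.2656.
The surplus seats go to Fernley, Claybrook, Millford.

Rivermont: 19, Millford: 8, Fernley: 6, Oakdale: 4, Claybrook: 4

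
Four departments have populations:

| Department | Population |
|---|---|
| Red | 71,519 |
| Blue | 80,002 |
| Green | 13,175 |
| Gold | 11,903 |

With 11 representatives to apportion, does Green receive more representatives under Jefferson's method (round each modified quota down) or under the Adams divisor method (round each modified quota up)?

Jefferson: Red 5, Blue 6, Green 0, Gold 0.
Adams: Red 4, Blue 5, Green 1, Gold 1.
Green gets 0 under Jefferson and 1 under Adams.

Adams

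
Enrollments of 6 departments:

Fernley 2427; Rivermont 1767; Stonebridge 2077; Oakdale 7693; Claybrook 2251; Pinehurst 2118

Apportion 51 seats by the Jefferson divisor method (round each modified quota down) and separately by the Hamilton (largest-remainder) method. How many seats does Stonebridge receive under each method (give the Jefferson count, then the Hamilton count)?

Jefferson: Fernley 7, Rivermont 5, Stonebridge 5, Oakdale 22, Claybrook 6, Pinehurst 6.
Hamilton: Fernley 7, Rivermont 5, Stonebridge 6, Oakdale 21, Claybrook 6, Pinehurst 6.
Stonebridge gets 5 under Jefferson and 6 under Hamilton.

5 and 6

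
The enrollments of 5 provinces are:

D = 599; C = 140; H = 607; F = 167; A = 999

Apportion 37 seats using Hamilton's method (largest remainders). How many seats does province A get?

15

The standard divisor is 2512/37 ≈ 67.892.
Standard quotas: D 8.823, C 2.062, H 8.941, F 2.460, A 14.715.
Lower quotas: D 8, C 2, H 8, F 2, A 14 (sum 34, leaving 3 seats).
Remainders in descending order: H 0.941, D 0.823, A 0.715, F 0.460, C 0.062.
Largest remainders: H, D, A receive the extra seats.
A receives 15.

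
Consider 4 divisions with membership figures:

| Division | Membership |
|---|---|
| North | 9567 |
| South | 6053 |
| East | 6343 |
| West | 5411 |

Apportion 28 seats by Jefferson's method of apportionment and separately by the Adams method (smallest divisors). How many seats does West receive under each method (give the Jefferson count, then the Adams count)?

Jefferson: North 10, South 6, East 7, West 5.
Adams: North 10, South 6, East 6, West 6.
West gets 5 under Jefferson and 6 under Adams.

5 and 6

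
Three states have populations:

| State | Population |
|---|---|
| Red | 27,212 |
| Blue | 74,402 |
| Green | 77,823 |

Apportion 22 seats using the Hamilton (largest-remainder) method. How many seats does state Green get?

10

Standard divisor: 179437 ÷ 22 ≈ 8156.227.
Standard quotas: Red 3.3363, Blue 9.1221, Green 9.5415.
Lower quotas: Red 3, Blue 9, Green 9 (sum 21, leaving 1 seat).
Remainders in descending order: Green 0.5415, Red 0.3363, Blue 0.1221.
The surplus seat goes to Green.
Green receives 10.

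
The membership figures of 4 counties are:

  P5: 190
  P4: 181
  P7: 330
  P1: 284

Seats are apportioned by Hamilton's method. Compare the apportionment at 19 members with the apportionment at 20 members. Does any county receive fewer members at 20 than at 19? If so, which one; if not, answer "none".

At 19 seats: P5 4, P4 4, P7 6, P1 5.
At 20 seats: P5 4, P4 3, P7 7, P1 6.
P4 drops from 4 to 3.

P4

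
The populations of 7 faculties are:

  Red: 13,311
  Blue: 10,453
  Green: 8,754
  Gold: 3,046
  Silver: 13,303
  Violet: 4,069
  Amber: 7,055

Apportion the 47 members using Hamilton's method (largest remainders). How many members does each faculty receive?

Standard divisor: 59991 ÷ 47 ≈ 1276.404.
Standard quotas: Red 10.4285, Blue 8.1894, Green 6.8583, Gold 2.3864, Silver 10.4222, Violet 3.1879, Amber 5.5272.
Lower quotas: Red 10, Blue 8, Green 6, Gold 2, Silver 10, Violet 3, Amber 5 (sum 44, leaving 3 seats).
Remainders in descending order: Green 0.8583, Amber 0.5272, Red 0.4285, Silver 0.4222, Gold 0.3864, Blue 0.1894, Violet 0.1879.
Largest remainders: Green, Amber, Red receive the extra seats.

Red=11, Blue=8, Green=7, Gold=2, Silver=10, Violet=3, Amber=6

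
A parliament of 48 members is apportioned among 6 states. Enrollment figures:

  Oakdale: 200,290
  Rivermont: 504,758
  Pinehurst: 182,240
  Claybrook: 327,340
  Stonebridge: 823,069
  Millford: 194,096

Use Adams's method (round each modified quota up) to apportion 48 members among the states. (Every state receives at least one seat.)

Standard divisor 2231793/48 ≈ 46495.688; standard quotas: Oakdale 4.308, Rivermont 10.856, Pinehurst 3.920, Claybrook 7.040, Stonebridge 17.702, Millford 4.174.
Rounding up gives 5, 11, 4, 8, 18, 5 = 51 seats, so the divisor must be adjusted.
With modified divisor 49300: modified quotas Oakdale 4.063, Rivermont 10.238, Pinehurst 3.697, Claybrook 6.640, Stonebridge 16.695, Millford 3.937.
Rounding up: Oakdale 5, Rivermont 11, Pinehurst 4, Claybrook 7, Stonebridge 17, Millford 4 (total 48).

Oakdale: 5, Rivermont: 11, Pinehurst: 4, Claybrook: 7, Stonebridge: 17, Millford: 4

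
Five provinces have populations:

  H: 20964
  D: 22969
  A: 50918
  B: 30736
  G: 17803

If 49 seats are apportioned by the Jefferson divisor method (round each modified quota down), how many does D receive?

8

Standard divisor 143390/49 ≈ 2926.327; standard quotas: H 7.164, D 7.849, A 17.400, B 10.503, G 6.084.
Rounding down gives 7, 7, 17, 10, 6 = 47 seats, so the divisor must be adjusted.
With modified divisor 2800: modified quotas H 7.487, D 8.203, A 18.185, B 10.977, G 6.358.
Rounding down: H 7, D 8, A 18, B 10, G 6 (total 49).
D receives 8.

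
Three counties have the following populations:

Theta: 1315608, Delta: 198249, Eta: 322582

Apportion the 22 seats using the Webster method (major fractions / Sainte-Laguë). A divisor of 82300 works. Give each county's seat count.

Theta 16; Delta 2; Eta 4

With modified divisor 82300: modified quotas Theta 15.986, Delta 2.409, Eta 3.920.
Rounding to the nearest integer: Theta 16, Delta 2, Eta 4 (total 22).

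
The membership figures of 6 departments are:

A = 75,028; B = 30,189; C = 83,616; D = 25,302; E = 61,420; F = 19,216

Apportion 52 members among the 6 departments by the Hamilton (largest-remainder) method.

Standard divisor: 294771 ÷ 52 ≈ 5668.673.
Standard quotas: A 13.2355, B 5.3256, C 14.7505, D 4.4635, E 10.8350, F 3.3899.
Lower quotas: A 13, B 5, C 14, D 4, E 10, F 3 (sum 49, leaving 3 seats).
Remainders in descending order: E 0.8350, C 0.7505, D 0.4635, F 0.3899, B 0.3256, A 0.2355.
Largest remainders: E, C, D receive the extra seats.

A 13; B 5; C 15; D 5; E 11; F 3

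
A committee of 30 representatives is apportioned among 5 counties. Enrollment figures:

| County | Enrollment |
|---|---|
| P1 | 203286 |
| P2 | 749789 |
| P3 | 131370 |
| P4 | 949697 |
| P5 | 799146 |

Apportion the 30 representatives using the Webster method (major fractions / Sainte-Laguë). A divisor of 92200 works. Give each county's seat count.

P1 2; P2 8; P3 1; P4 10; P5 9

With modified divisor 92200: modified quotas P1 2.205, P2 8.132, P3 1.425, P4 10.300, P5 8.668.
Rounding to the nearest integer: P1 2, P2 8, P3 1, P4 10, P5 9 (total 30).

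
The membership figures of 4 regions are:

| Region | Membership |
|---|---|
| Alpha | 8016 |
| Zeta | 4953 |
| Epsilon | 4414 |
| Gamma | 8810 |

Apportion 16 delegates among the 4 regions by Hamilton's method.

Total 26193; standard divisor 26193/16 ≈ 1637.062.
Standard quotas: Alpha 4.8966, Zeta 3.0255, Epsilon 2.6963, Gamma 5.3816.
Lower quotas: Alpha 4, Zeta 3, Epsilon 2, Gamma 5 (sum 14, leaving 2 seats).
Remainders in descending order: Alpha 0.8966, Epsilon 0.6963, Gamma 0.3816, Zeta 0.0255.
The surplus seats go to Alpha, Epsilon.

Alpha: 5; Zeta: 3; Epsilon: 3; Gamma: 5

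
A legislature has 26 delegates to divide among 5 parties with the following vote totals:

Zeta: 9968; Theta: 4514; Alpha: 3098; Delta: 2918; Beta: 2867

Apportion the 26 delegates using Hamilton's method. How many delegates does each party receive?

Zeta 11, Theta 5, Alpha 4, Delta 3, Beta 3

Total 23365; standard divisor 23365/26 ≈ 898.654.
Standard quotas: Zeta 11.0921, Theta 5.0231, Alpha 3.4474, Delta 3.2471, Beta 3.1903.
Lower quotas: Zeta 11, Theta 5, Alpha 3, Delta 3, Beta 3 (sum 25, leaving 1 seat).
Remainders in descending order: Alpha 0.4474, Delta 0.2471, Beta 0.1903, Zeta 0.0921, Theta 0.0231.
The surplus seat goes to Alpha.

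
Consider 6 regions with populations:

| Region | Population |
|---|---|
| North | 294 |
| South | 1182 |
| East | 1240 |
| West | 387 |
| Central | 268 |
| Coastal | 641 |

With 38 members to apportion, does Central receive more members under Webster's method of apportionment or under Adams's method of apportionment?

Webster: North 3, South 11, East 12, West 4, Central 2, Coastal 6.
Adams: North 3, South 11, East 11, West 4, Central 3, Coastal 6.
Central gets 2 under Webster and 3 under Adams.

Adams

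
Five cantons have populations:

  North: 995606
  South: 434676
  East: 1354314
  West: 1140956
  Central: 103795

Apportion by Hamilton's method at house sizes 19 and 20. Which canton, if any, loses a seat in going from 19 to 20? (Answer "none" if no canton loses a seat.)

Central

At 19 seats: North 5, South 2, East 6, West 5, Central 1.
At 20 seats: North 5, South 2, East 7, West 6, Central 0.
Central drops from 1 to 0.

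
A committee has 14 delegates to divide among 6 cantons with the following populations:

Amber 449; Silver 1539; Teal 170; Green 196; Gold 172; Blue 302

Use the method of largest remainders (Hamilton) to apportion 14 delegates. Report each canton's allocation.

The standard divisor is 2828/14 = 202.
Standard quotas: Amber 2.223, Silver 7.619, Teal 0.842, Green 0.970, Gold 0.851, Blue 1.495.
Lower quotas: Amber 2, Silver 7, Teal 0, Green 0, Gold 0, Blue 1 (sum 10, leaving 4 seats).
Remainders in descending order: Green 0.970, Gold 0.851, Teal 0.842, Silver 0.619, Blue 0.495, Amber 0.223.
Largest remainders: Green, Gold, Teal, Silver receive the extra seats.

Amber: 2, Silver: 8, Teal: 1, Green: 1, Gold: 1, Blue: 1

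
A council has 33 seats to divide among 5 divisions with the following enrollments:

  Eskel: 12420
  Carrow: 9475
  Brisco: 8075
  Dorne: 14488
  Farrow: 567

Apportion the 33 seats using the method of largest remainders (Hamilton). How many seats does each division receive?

Eskel 9; Carrow 7; Brisco 6; Dorne 11; Farrow 0

Standard divisor: 45025 ÷ 33 ≈ 1364.394.
Standard quotas: Eskel 9.1029, Carrow 6.9445, Brisco 5.9184, Dorne 10.6186, Farrow 0.4156.
Lower quotas: Eskel 9, Carrow 6, Brisco 5, Dorne 10, Farrow 0 (sum 30, leaving 3 seats).
Remainders in descending order: Carrow 0.9445, Brisco 0.9184, Dorne 0.6186, Farrow 0.4156, Eskel 0.1029.
Largest remainders: Carrow, Brisco, Dorne receive the extra seats.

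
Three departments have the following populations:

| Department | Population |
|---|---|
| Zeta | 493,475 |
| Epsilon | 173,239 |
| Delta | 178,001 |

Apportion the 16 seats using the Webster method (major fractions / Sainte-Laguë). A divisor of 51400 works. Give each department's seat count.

With modified divisor 51400: modified quotas Zeta 9.601, Epsilon 3.370, Delta 3.463.
Rounding to the nearest integer: Zeta 10, Epsilon 3, Delta 3 (total 16).

Zeta: 10, Epsilon: 3, Delta: 3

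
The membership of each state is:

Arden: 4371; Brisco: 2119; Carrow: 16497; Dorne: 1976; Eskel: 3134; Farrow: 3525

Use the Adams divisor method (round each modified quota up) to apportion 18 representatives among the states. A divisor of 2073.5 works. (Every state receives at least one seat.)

With modified divisor 2073.5: modified quotas Arden 2.108, Brisco 1.022, Carrow 7.956, Dorne 0.953, Eskel 1.511, Farrow 1.700.
Rounding up: Arden 3, Brisco 2, Carrow 8, Dorne 1, Eskel 2, Farrow 2 (total 18).

Arden 3, Brisco 2, Carrow 8, Dorne 1, Eskel 2, Farrow 2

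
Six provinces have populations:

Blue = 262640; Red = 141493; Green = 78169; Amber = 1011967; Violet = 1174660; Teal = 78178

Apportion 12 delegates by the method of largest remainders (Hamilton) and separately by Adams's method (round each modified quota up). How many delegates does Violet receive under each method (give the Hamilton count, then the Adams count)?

5 and 4

Hamilton: Blue 1, Red 1, Green 0, Amber 5, Violet 5, Teal 0.
Adams: Blue 1, Red 1, Green 1, Amber 4, Violet 4, Teal 1.
Violet gets 5 under Hamilton and 4 under Adams.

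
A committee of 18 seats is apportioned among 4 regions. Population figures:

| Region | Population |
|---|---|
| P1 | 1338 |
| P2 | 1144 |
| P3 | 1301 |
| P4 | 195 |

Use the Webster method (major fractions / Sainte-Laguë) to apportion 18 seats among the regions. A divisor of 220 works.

P1: 6; P2: 5; P3: 6; P4: 1

With modified divisor 220: modified quotas P1 6.082, P2 5.200, P3 5.914, P4 0.886.
Rounding to the nearest integer: P1 6, P2 5, P3 6, P4 1 (total 18).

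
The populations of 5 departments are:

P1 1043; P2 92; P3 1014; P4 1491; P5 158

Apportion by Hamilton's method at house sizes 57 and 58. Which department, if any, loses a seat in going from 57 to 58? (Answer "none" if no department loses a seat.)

P2

At 57 seats: P1 16, P2 2, P3 15, P4 22, P5 2.
At 58 seats: P1 16, P2 1, P3 16, P4 23, P5 2.
P2 drops from 2 to 1.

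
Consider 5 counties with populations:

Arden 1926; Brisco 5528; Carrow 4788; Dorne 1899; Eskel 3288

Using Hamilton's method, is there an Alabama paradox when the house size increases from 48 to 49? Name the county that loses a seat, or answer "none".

At 48 seats: Arden 6, Brisco 15, Carrow 13, Dorne 5, Eskel 9.
At 49 seats: Arden 5, Brisco 16, Carrow 14, Dorne 5, Eskel 9.
Arden drops from 6 to 5.

Arden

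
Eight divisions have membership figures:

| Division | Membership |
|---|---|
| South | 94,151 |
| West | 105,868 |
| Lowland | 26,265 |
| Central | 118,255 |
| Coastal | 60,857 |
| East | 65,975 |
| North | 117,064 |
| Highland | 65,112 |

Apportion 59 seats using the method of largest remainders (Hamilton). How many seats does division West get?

The standard divisor is 653547/59 ≈ 11077.068.
Standard quotas: South 8.4996, West 9.5574, Lowland 2.3711, Central 10.6757, Coastal 5.4940, East 5.9560, North 10.5681, Highland 5.8781.
Lower quotas: South 8, West 9, Lowland 2, Central 10, Coastal 5, East 5, North 10, Highland 5 (sum 54, leaving 5 seats).
Remainders in descending order: East 0.9560, Highland 0.8781, Central 0.6757, North 0.5681, West 0.5574, South 0.4996, Coastal 0.4940, Lowland 0.3711.
The surplus seats go to East, Highland, Central, North, West.
West receives 10.

10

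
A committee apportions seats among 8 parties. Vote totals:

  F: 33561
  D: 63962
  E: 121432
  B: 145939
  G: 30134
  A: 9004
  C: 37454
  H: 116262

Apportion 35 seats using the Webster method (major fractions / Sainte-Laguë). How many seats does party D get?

4

Standard divisor 557748/35 ≈ 15935.657; standard quotas: F 2.106, D 4.014, E 7.620, B 9.158, G 1.891, A 0.565, C 2.350, H 7.296.
Rounding to the nearest integer gives F 2, D 4, E 8, B 9, G 2, A 1, C 2, H 7 — total 35, matching the house size, so no adjustment is needed.
D receives 4.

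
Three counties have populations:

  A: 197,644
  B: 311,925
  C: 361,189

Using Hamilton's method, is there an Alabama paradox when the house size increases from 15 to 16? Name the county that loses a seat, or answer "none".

A

At 15 seats: A 4, B 5, C 6.
At 16 seats: A 3, B 6, C 7.
A drops from 4 to 3.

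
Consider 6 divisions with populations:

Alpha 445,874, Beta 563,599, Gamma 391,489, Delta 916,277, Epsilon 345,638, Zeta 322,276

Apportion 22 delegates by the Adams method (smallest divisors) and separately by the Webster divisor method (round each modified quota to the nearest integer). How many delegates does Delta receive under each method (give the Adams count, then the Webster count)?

Adams: Alpha 3, Beta 4, Gamma 3, Delta 6, Epsilon 3, Zeta 3.
Webster: Alpha 3, Beta 4, Gamma 3, Delta 7, Epsilon 3, Zeta 2.
Delta gets 6 under Adams and 7 under Webster.

6 and 7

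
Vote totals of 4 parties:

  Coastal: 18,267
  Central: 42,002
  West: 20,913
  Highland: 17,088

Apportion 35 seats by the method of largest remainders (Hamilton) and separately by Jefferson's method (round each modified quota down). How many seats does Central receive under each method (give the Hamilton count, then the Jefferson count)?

Hamilton: Coastal 7, Central 15, West 7, Highland 6.
Jefferson: Coastal 6, Central 16, West 7, Highland 6.
Central gets 15 under Hamilton and 16 under Jefferson.

15 and 16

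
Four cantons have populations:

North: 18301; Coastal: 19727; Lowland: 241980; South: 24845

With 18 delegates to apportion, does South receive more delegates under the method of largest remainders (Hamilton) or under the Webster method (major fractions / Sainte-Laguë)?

Hamilton

Hamilton: North 1, Coastal 1, Lowland 14, South 2.
Webster: North 1, Coastal 1, Lowland 15, South 1.
South gets 2 under Hamilton and 1 under Webster.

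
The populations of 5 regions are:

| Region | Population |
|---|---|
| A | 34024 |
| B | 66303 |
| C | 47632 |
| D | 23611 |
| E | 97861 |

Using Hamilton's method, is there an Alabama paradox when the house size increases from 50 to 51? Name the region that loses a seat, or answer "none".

D

At 50 seats: A 6, B 12, C 9, D 5, E 18.
At 51 seats: A 6, B 13, C 9, D 4, E 19.
D drops from 5 to 4.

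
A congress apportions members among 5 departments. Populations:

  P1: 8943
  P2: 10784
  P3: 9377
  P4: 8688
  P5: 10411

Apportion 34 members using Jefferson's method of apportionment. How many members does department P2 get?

8

Standard divisor 48203/34 ≈ 1417.735; standard quotas: P1 6.308, P2 7.606, P3 6.614, P4 6.128, P5 7.343.
Rounding down gives 6, 7, 6, 6, 7 = 32 seats, so the divisor must be adjusted.
With modified divisor 1320: modified quotas P1 6.775, P2 8.170, P3 7.104, P4 6.582, P5 7.887.
Rounding down: P1 6, P2 8, P3 7, P4 6, P5 7 (total 34).
P2 receives 8.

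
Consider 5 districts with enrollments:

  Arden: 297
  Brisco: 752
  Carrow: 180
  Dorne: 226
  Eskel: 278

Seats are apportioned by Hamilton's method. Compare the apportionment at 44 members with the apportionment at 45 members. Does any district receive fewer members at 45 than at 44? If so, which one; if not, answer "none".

At 44 seats: Arden 7, Brisco 19, Carrow 5, Dorne 6, Eskel 7.
At 45 seats: Arden 8, Brisco 19, Carrow 5, Dorne 6, Eskel 7.
No district's allocation decreased.

none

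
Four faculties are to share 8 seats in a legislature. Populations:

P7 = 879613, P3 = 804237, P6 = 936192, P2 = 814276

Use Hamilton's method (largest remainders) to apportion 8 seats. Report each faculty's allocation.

The standard divisor is 3434318/8 ≈ 429289.75.
Standard quotas: P7 2.0490, P3 1.8734, P6 2.1808, P2 1.8968.
Lower quotas: P7 2, P3 1, P6 2, P2 1 (sum 6, leaving 2 seats).
Remainders in descending order: P2 0.8968, P3 0.8734, P6 0.1808, P7 0.0490.
The surplus seats go to P2, P3.

P7 2; P3 2; P6 2; P2 2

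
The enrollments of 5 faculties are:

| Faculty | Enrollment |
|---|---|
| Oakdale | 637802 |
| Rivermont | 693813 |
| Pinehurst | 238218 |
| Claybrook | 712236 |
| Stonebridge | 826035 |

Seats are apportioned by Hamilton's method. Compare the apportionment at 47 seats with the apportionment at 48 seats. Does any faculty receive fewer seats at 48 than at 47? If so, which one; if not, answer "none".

Pinehurst

At 47 seats: Oakdale 10, Rivermont 10, Pinehurst 4, Claybrook 11, Stonebridge 12.
At 48 seats: Oakdale 10, Rivermont 11, Pinehurst 3, Claybrook 11, Stonebridge 13.
Pinehurst drops from 4 to 3.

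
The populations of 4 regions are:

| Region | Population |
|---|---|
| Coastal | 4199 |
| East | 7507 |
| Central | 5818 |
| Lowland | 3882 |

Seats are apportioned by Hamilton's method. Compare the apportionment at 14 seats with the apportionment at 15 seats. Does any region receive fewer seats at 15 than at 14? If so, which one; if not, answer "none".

none

At 14 seats: Coastal 3, East 5, Central 4, Lowland 2.
At 15 seats: Coastal 3, East 5, Central 4, Lowland 3.
No region's allocation decreased.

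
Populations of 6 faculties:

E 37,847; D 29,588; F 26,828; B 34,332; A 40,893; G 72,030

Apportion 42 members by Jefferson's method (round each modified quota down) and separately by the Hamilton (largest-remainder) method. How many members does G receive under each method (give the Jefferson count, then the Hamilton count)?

Jefferson: E 7, D 5, F 4, B 6, A 7, G 13.
Hamilton: E 7, D 5, F 5, B 6, A 7, G 12.
G gets 13 under Jefferson and 12 under Hamilton.

13 and 12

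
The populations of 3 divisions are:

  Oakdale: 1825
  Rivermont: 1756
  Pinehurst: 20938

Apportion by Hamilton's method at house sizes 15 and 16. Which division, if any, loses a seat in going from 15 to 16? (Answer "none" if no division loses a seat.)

At 15 seats: Oakdale 1, Rivermont 1, Pinehurst 13.
At 16 seats: Oakdale 1, Rivermont 1, Pinehurst 14.
No division's allocation decreased.

none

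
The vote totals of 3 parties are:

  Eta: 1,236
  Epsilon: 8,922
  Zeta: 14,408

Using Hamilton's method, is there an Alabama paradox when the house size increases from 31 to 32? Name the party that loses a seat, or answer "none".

At 31 seats: Eta 2, Epsilon 11, Zeta 18.
At 32 seats: Eta 1, Epsilon 12, Zeta 19.
Eta drops from 2 to 1.

Eta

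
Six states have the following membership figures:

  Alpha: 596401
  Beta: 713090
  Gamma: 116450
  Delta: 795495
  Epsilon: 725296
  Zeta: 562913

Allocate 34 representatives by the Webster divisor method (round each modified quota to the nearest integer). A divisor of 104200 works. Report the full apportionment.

Alpha 6; Beta 7; Gamma 1; Delta 8; Epsilon 7; Zeta 5

With modified divisor 104200: modified quotas Alpha 5.724, Beta 6.843, Gamma 1.118, Delta 7.634, Epsilon 6.961, Zeta 5.402.
Rounding to the nearest integer: Alpha 6, Beta 7, Gamma 1, Delta 8, Epsilon 7, Zeta 5 (total 34).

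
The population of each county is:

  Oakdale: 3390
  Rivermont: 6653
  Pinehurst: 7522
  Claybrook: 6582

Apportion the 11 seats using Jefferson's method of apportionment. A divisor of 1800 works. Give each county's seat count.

With modified divisor 1800: modified quotas Oakdale 1.883, Rivermont 3.696, Pinehurst 4.179, Claybrook 3.657.
Rounding down: Oakdale 1, Rivermont 3, Pinehurst 4, Claybrook 3 (total 11).

Oakdale 1; Rivermont 3; Pinehurst 4; Claybrook 3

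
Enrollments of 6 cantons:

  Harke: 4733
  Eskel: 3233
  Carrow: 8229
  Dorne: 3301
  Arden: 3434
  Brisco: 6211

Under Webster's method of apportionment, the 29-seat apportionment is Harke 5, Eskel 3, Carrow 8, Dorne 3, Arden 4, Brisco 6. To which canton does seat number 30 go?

Carrow

Priority for the next seat is population ÷ (current seats + 0.5).
Priorities: Harke 860.545, Eskel 923.714, Carrow 968.118, Dorne 943.143, Arden 763.111, Brisco 955.538.
Highest priority: Carrow.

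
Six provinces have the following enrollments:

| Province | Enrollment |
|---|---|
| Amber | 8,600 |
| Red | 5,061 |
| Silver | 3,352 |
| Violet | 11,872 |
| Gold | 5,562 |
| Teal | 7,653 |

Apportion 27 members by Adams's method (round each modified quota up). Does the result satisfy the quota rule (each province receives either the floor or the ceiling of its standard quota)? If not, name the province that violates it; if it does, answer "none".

Standard quotas: Amber 5.515, Red 3.246, Silver 2.150, Violet 7.614, Gold 3.567, Teal 4.908.
Adams allocation: Amber 6, Red 3, Silver 2, Violet 7, Gold 4, Teal 5.
Every allocation lies between the lower and upper quota.

none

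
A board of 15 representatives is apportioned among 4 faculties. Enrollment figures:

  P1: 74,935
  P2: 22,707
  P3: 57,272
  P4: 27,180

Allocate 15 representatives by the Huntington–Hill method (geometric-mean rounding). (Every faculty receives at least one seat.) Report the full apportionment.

With divisor 12185: modified quotas P1 6.150, P2 1.864, P3 4.700, P4 2.231.
Geometric-mean thresholds: P1 √(6·7)=6.481, P2 √(1·2)=1.414, P3 √(4·5)=4.472, P4 √(2·3)=2.449.
Each quota rounded against its threshold gives P1 6, P2 2, P3 5, P4 2 (total 15).

P1 6, P2 2, P3 5, P4 2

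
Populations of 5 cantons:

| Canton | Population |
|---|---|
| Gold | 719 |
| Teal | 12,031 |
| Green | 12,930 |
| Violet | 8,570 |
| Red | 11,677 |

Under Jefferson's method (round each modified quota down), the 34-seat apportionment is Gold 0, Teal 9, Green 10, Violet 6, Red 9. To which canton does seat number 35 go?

Violet

Priority for the next seat is population ÷ (current seats + 1).
Priorities: Gold 719.000, Teal 1203.100, Green 1175.455, Violet 1224.286, Red 1167.700.
Highest priority: Violet.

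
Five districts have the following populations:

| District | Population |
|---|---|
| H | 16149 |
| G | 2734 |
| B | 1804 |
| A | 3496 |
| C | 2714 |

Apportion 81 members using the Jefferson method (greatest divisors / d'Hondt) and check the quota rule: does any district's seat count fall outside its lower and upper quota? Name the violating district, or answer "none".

H

Standard quotas: H 48.633, G 8.233, B 5.433, A 10.528, C 8.173.
Jefferson allocation: H 50, G 8, B 5, A 10, C 8.
H has quota 48.633 (lower 48, upper 49) but receives 50 — outside the quota interval.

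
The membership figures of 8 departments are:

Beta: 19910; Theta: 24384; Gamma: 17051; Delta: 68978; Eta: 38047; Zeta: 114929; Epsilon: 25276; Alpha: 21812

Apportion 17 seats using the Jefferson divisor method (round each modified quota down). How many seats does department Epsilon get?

1

Standard divisor 330387/17 ≈ 19434.529; standard quotas: Beta 1.024, Theta 1.255, Gamma 0.877, Delta 3.549, Eta 1.958, Zeta 5.914, Epsilon 1.301, Alpha 1.122.
Rounding down gives 1, 1, 0, 3, 1, 5, 1, 1 = 13 seats, so the divisor must be adjusted.
With modified divisor 16700: modified quotas Beta 1.192, Theta 1.460, Gamma 1.021, Delta 4.130, Eta 2.278, Zeta 6.882, Epsilon 1.514, Alpha 1.306.
Rounding down: Beta 1, Theta 1, Gamma 1, Delta 4, Eta 2, Zeta 6, Epsilon 1, Alpha 1 (total 17).
Epsilon receives 1.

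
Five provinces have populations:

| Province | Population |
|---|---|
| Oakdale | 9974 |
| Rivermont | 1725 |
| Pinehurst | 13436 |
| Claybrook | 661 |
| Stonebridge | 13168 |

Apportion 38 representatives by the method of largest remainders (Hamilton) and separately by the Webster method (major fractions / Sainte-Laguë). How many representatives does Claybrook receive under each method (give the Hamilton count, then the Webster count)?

0 and 1

Hamilton: Oakdale 10, Rivermont 2, Pinehurst 13, Claybrook 0, Stonebridge 13.
Webster: Oakdale 9, Rivermont 2, Pinehurst 13, Claybrook 1, Stonebridge 13.
Claybrook gets 0 under Hamilton and 1 under Webster.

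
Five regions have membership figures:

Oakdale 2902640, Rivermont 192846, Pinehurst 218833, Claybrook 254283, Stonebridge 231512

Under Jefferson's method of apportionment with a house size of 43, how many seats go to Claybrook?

3

Standard divisor 3800114/43 ≈ 88374.744; standard quotas: Oakdale 32.845, Rivermont 2.182, Pinehurst 2.476, Claybrook 2.877, Stonebridge 2.620.
Rounding down gives 32, 2, 2, 2, 2 = 40 seats, so the divisor must be adjusted.
With modified divisor 83800: modified quotas Oakdale 34.638, Rivermont 2.301, Pinehurst 2.611, Claybrook 3.034, Stonebridge 2.763.
Rounding down: Oakdale 34, Rivermont 2, Pinehurst 2, Claybrook 3, Stonebridge 2 (total 43).
Claybrook receives 3.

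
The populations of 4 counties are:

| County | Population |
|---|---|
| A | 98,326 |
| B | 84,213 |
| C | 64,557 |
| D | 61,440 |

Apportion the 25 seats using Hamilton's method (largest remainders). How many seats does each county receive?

Total 308536; standard divisor 308536/25 ≈ 12341.44.
Standard quotas: A 7.9671, B 6.8236, C 5.2309, D 4.9783.
Lower quotas: A 7, B 6, C 5, D 4 (sum 22, leaving 3 seats).
Remainders in descending order: D 0.9783, A 0.9671, B 0.8236, C 0.2309.
Largest remainders: D, A, B receive the extra seats.

A 8; B 7; C 5; D 5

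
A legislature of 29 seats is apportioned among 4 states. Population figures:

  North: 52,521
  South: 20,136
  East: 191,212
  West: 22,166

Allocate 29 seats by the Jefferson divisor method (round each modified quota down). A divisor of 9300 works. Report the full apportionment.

With modified divisor 9300: modified quotas North 5.647, South 2.165, East 20.560, West 2.383.
Rounding down: North 5, South 2, East 20, West 2 (total 29).

North: 5, South: 2, East: 20, West: 2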